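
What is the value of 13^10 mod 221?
169

Repeated squaring. Binary of 10 = 1010.
13^1 ≡ 13 (mod 221); 13^2 ≡ 169 (mod 221); 13^4 ≡ 52 (mod 221); 13^8 ≡ 52 (mod 221)
13^10 = 13^2 × 13^8 ≡ 169 (mod 221)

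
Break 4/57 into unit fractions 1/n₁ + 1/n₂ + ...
1/15 + 1/285

Greedy algorithm:
4/57: ceiling(57/4) = 15, use 1/15
1/285: ceiling(285/1) = 285, use 1/285
Result: 4/57 = 1/15 + 1/285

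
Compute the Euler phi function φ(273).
144

273 = 3 × 7 × 13
φ(n) = n × ∏(1 - 1/p) for each prime p dividing n
φ(273) = 273 × (1 - 1/3) × (1 - 1/7) × (1 - 1/13) = 144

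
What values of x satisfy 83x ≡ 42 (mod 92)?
x ≡ 26 (mod 92)

gcd(83, 92) = 1, which divides 42, so solutions exist.
Find 83^(-1) mod 92 by the extended Euclidean algorithm:
92 = 1 × 83 + 9  ⟹  9 = (1)·92 + (-1)·83
83 = 9 × 9 + 2  ⟹  2 = (-9)·92 + (10)·83
9 = 4 × 2 + 1  ⟹  1 = (37)·92 + (-41)·83
So (-41)·83 ≡ 1 (mod 92), i.e. 83^(-1) ≡ -41 ≡ 51 (mod 92).
x ≡ 51 × 42 = 2142 ≡ 26 (mod 92).
Check: 83 × 26 = 2158 ≡ 42 (mod 92).
Unique solution: x ≡ 26 (mod 92)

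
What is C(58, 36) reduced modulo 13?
0

Using Lucas' theorem:
Write n=58 and k=36 in base 13:
n in base 13: [4, 6]
k in base 13: [2, 10]
C(58,36) mod 13 = ∏ C(n_i, k_i) mod 13
Digit binomials (mod 13): C(4,2) = 6; C(6,10) = 0 (k_i > n_i)
Product: 6 × 0 = 0 ≡ 0 (mod 13)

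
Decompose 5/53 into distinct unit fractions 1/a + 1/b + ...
1/11 + 1/292 + 1/170236

Greedy algorithm:
5/53: ceiling(53/5) = 11, use 1/11
2/583: ceiling(583/2) = 292, use 1/292
1/170236: ceiling(170236/1) = 170236, use 1/170236
Result: 5/53 = 1/11 + 1/292 + 1/170236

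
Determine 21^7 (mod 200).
141

Repeated squaring. Binary of 7 = 111.
21^1 ≡ 21 (mod 200); 21^2 ≡ 41 (mod 200); 21^4 ≡ 81 (mod 200)
21^7 = 21^1 × 21^2 × 21^4 ≡ 141 (mod 200)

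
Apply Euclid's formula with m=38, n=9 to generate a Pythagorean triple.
(1363, 684, 1525)

Euclid's formula: a = m² - n², b = 2mn, c = m² + n²
m = 38, n = 9
a = 38² - 9² = 1444 - 81 = 1363
b = 2 × 38 × 9 = 684
c = 38² + 9² = 1444 + 81 = 1525
Verification: 1363² + 684² = 1857769 + 467856 = 2325625 = 1525² ✓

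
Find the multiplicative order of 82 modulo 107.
106

107 is prime, so ord(82) divides φ(107) = 106.
Divisors of 106: 1, 2, 53, 106.
Repeated squaring: 82^1 ≡ 82, 82^2 ≡ 90, 82^4 ≡ 75, 82^8 ≡ 61, 82^16 ≡ 83, 82^32 ≡ 41, 82^64 ≡ 76 (mod 107).
Test 82^d mod 107 for each divisor d in increasing order:
82^1 ≡ 82
82^2 ≡ 90
82^53 = 82^32·82^16·82^4·82^1 ≡ 106
82^106 = 82^64·82^32·82^8·82^2 ≡ 1  ← first divisor giving 1
The order is 106.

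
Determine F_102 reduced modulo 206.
104

Matrix identity: Q^n = [[F_(n+1), F_n], [F_n, F_(n-1)]] with Q = [[1,1],[1,0]].
n = 102 = 1100110₂. Square-and-multiply, entries mod 206:
Q^1 = [[1,1],[1,0]]
Q^3 = (Q^1)²·Q = [[3,2],[2,1]]
Q^6 = (Q^3)² = [[13,8],[8,5]]
Q^12 = (Q^6)² = [[27,144],[144,89]]
Q^25 = (Q^12)²·Q = [[59,41],[41,18]]
Q^51 = (Q^25)²·Q = [[79,12],[12,67]]
Q^102 = (Q^51)² = [[205,104],[104,101]]
F_102 mod 206 = Q^102[0][1] = 104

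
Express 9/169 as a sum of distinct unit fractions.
1/19 + 1/1606 + 1/5156866

Greedy algorithm:
9/169: ceiling(169/9) = 19, use 1/19
2/3211: ceiling(3211/2) = 1606, use 1/1606
1/5156866: ceiling(5156866/1) = 5156866, use 1/5156866
Result: 9/169 = 1/19 + 1/1606 + 1/5156866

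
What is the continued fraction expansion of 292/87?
[3; 2, 1, 4, 6]

Euclidean algorithm steps:
292 = 3 × 87 + 31
87 = 2 × 31 + 25
31 = 1 × 25 + 6
25 = 4 × 6 + 1
6 = 6 × 1 + 0
Continued fraction: [3; 2, 1, 4, 6]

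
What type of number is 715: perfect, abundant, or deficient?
deficient

Proper divisors of 715: sum = 1 + 5 + 11 + 13 + 55 + 65 + 143 = 293
Since 293 < 715, 715 is deficient.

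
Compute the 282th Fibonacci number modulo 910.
846

Matrix identity: Q^n = [[F_(n+1), F_n], [F_n, F_(n-1)]] with Q = [[1,1],[1,0]].
n = 282 = 100011010₂. Square-and-multiply, entries mod 910:
Q^1 = [[1,1],[1,0]]
Q^2 = (Q^1)² = [[2,1],[1,1]]
Q^4 = (Q^2)² = [[5,3],[3,2]]
Q^8 = (Q^4)² = [[34,21],[21,13]]
Q^17 = (Q^8)²·Q = [[764,687],[687,77]]
Q^35 = (Q^17)²·Q = [[892,65],[65,827]]
Q^70 = (Q^35)² = [[909,715],[715,194]]
Q^141 = (Q^70)²·Q = [[391,716],[716,585]]
Q^282 = (Q^141)² = [[327,846],[846,391]]
F_282 mod 910 = Q^282[0][1] = 846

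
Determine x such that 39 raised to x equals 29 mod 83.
32

Baby-step giant-step with step n = ⌈√83⌉ = 10.
Baby steps 39^j mod 83 (j:value) for j=0..9: 0:1, 1:39, 2:27, 3:57, 4:65, 5:45, 6:12, 7:53, 8:75, 9:20.
Giant-step multiplier: 39^(-10) ≡ 39^(82-10) = 39^72 ≡ 78 (mod 83).
Giant steps γ_i = 29·78^i mod 83: γ_0=29, γ_1=21, γ_2=61, γ_3=27 (in table at j=2).
x = i·n + j = 3·10 + 2 = 32.
Check: 39^32 ≡ 29 (mod 83).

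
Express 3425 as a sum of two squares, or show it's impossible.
17² + 56² (a=17, b=56)

Factorization: 3425 = 5^2 × 137
By Fermat: n is sum of two squares iff every prime p ≡ 3 (mod 4) appears to even power.
All primes ≡ 3 (mod 4) appear to even power.
Search a = 0, 1, 2, … for 3425 - a² a perfect square: first hit at a = 17: 3425 - 289 = 3136 = 56².
3425 = 17² + 56² = 289 + 3136 ✓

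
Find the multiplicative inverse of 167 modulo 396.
83

gcd(167, 396) = 1, so the inverse exists.
Extended Euclidean algorithm on (396, 167):
396 = 2 × 167 + 62  ⟹  62 = (1)·396 + (-2)·167
167 = 2 × 62 + 43  ⟹  43 = (-2)·396 + (5)·167
62 = 1 × 43 + 19  ⟹  19 = (3)·396 + (-7)·167
43 = 2 × 19 + 5  ⟹  5 = (-8)·396 + (19)·167
19 = 3 × 5 + 4  ⟹  4 = (27)·396 + (-64)·167
5 = 1 × 4 + 1  ⟹  1 = (-35)·396 + (83)·167
So (83)·167 ≡ 1 (mod 396), i.e. 167^(-1) ≡ 83 (mod 396).
Check: 167 × 83 = 13861 ≡ 1 (mod 396)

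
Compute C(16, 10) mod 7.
0

Using Lucas' theorem:
Write n=16 and k=10 in base 7:
n in base 7: [2, 2]
k in base 7: [1, 3]
C(16,10) mod 7 = ∏ C(n_i, k_i) mod 7
Digit binomials (mod 7): C(2,1) = 2; C(2,3) = 0 (k_i > n_i)
Product: 2 × 0 = 0 ≡ 0 (mod 7)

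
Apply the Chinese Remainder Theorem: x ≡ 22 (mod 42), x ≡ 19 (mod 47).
442

Using Chinese Remainder Theorem:
M = 42 × 47 = 1974
M1 = 47, M2 = 42
y1 = 47^(-1) mod 42 = 17
y2 = 42^(-1) mod 47 = 28
x = (22×47×17 + 19×42×28) mod 1974 = 442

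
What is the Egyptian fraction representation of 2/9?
1/5 + 1/45

Greedy algorithm:
2/9: ceiling(9/2) = 5, use 1/5
1/45: ceiling(45/1) = 45, use 1/45
Result: 2/9 = 1/5 + 1/45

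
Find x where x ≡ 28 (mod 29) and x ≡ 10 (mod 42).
724

Using Chinese Remainder Theorem:
M = 29 × 42 = 1218
M1 = 42, M2 = 29
y1 = 42^(-1) mod 29 = 9
y2 = 29^(-1) mod 42 = 29
x = (28×42×9 + 10×29×29) mod 1218 = 724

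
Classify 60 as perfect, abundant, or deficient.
abundant

Proper divisors of 60: sum = 1 + 2 + 3 + 4 + 5 + 6 + 10 + 12 + 15 + 20 + 30 = 108
Since 108 > 60, 60 is abundant.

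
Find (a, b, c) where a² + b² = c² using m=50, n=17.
(2211, 1700, 2789)

Euclid's formula: a = m² - n², b = 2mn, c = m² + n²
m = 50, n = 17
a = 50² - 17² = 2500 - 289 = 2211
b = 2 × 50 × 17 = 1700
c = 50² + 17² = 2500 + 289 = 2789
Verification: 2211² + 1700² = 4888521 + 2890000 = 7778521 = 2789² ✓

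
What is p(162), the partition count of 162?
129913904637

p(n) counts ways to write n as a sum of positive integers (order ignored).
Euler's pentagonal recurrence: p(k) = p(k-1) + p(k-2) - p(k-5) - p(k-7) + p(k-12) + p(k-15) - ... (offsets j(3j∓1)/2, signs ++--, p(0)=1, p(<0)=0).
DP table for k = 0..161: p(0)=1, p(1)=1, p(2)=2, p(3)=3, p(4)=5, p(5)=7, p(6)=11, p(7)=15, p(8)=22, p(9)=30, p(10)=42, p(11)=56, p(12)=77, p(13)=101, p(14)=135, p(15)=176, p(16)=231, p(17)=297, p(18)=385, p(19)=490, p(20)=627, p(21)=792, p(22)=1002, p(23)=1255, p(24)=1575, p(25)=1958, p(26)=2436, p(27)=3010, p(28)=3718, p(29)=4565, p(30)=5604, p(31)=6842, p(32)=8349, p(33)=10143, p(34)=12310, p(35)=14883, p(36)=17977, p(37)=21637, p(38)=26015, p(39)=31185, p(40)=37338, p(41)=44583, p(42)=53174, p(43)=63261, p(44)=75175, p(45)=89134, p(46)=105558, p(47)=124754, p(48)=147273, p(49)=173525, p(50)=204226, p(51)=239943, p(52)=281589, p(53)=329931, p(54)=386155, p(55)=451276, p(56)=526823, p(57)=614154, p(58)=715220, p(59)=831820, p(60)=966467, p(61)=1121505, p(62)=1300156, p(63)=1505499, p(64)=1741630, p(65)=2012558, p(66)=2323520, p(67)=2679689, p(68)=3087735, p(69)=3554345, p(70)=4087968, p(71)=4697205, p(72)=5392783, p(73)=6185689, p(74)=7089500, p(75)=8118264, p(76)=9289091, p(77)=10619863, p(78)=12132164, p(79)=13848650, p(80)=15796476, p(81)=18004327, p(82)=20506255, p(83)=23338469, p(84)=26543660, p(85)=30167357, p(86)=34262962, p(87)=38887673, p(88)=44108109, p(89)=49995925, p(90)=56634173, p(91)=64112359, p(92)=72533807, p(93)=82010177, p(94)=92669720, p(95)=104651419, p(96)=118114304, p(97)=133230930, p(98)=150198136, p(99)=169229875, p(100)=190569292, p(101)=214481126, p(102)=241265379, p(103)=271248950, p(104)=304801365, p(105)=342325709, p(106)=384276336, p(107)=431149389, p(108)=483502844, p(109)=541946240, p(110)=607163746, p(111)=679903203, p(112)=761002156, p(113)=851376628, p(114)=952050665, p(115)=1064144451, p(116)=1188908248, p(117)=1327710076, p(118)=1482074143, p(119)=1653668665, p(120)=1844349560, p(121)=2056148051, p(122)=2291320912, p(123)=2552338241, p(124)=2841940500, p(125)=3163127352, p(126)=3519222692, p(127)=3913864295, p(128)=4351078600, p(129)=4835271870, p(130)=5371315400, p(131)=5964539504, p(132)=6620830889, p(133)=7346629512, p(134)=8149040695, p(135)=9035836076, p(136)=10015581680, p(137)=11097645016, p(138)=12292341831, p(139)=13610949895, p(140)=15065878135, p(141)=16670689208, p(142)=18440293320, p(143)=20390982757, p(144)=22540654445, p(145)=24908858009, p(146)=27517052599, p(147)=30388671978, p(148)=33549419497, p(149)=37027355200, p(150)=40853235313, p(151)=45060624582, p(152)=49686288421, p(153)=54770336324, p(154)=60356673280, p(155)=66493182097, p(156)=73232243759, p(157)=80630964769, p(158)=88751778802, p(159)=97662728555, p(160)=107438159466, p(161)=118159068427.
Final step: p(162) = p(161) + p(160) - p(157) - p(155) + p(150) + p(147) - p(140) - p(136) + p(127) + p(122) - p(111) - p(105) + p(92) + p(85) - p(70) - p(62) + p(45) + p(36) - p(17) - p(7)
= 118159068427 + 107438159466 - 80630964769 - 66493182097 + 40853235313 + 30388671978 - 15065878135 - 10015581680 + 3913864295 + 2291320912 - 679903203 - 342325709 + 72533807 + 30167357 - 4087968 - 1300156 + 89134 + 17977 - 297 - 15
= 129913904637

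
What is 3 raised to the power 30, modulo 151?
59

Repeated squaring. Binary of 30 = 11110.
3^1 ≡ 3 (mod 151); 3^2 ≡ 9 (mod 151); 3^4 ≡ 81 (mod 151); 3^8 ≡ 68 (mod 151); 3^16 ≡ 94 (mod 151)
3^30 = 3^2 × 3^4 × 3^8 × 3^16 ≡ 59 (mod 151)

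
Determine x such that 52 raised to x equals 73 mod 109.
20

Baby-step giant-step with step n = ⌈√109⌉ = 11.
Baby steps 52^j mod 109 (j:value) for j=0..10: 0:1, 1:52, 2:88, 3:107, 4:5, 5:42, 6:4, 7:99, 8:25, 9:101, 10:20.
Giant-step multiplier: 52^(-11) ≡ 52^(108-11) = 52^97 ≡ 85 (mod 109).
Giant steps γ_i = 73·85^i mod 109: γ_0=73, γ_1=101 (in table at j=9).
x = i·n + j = 1·11 + 9 = 20.
Check: 52^20 ≡ 73 (mod 109).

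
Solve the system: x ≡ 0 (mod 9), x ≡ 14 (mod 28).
126

Using Chinese Remainder Theorem:
M = 9 × 28 = 252
M1 = 28, M2 = 9
y1 = 28^(-1) mod 9 = 1
y2 = 9^(-1) mod 28 = 25
x = (0×28×1 + 14×9×25) mod 252 = 126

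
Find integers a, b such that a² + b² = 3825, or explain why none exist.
15² + 60² (a=15, b=60)

Factorization: 3825 = 3^2 × 5^2 × 17
By Fermat: n is sum of two squares iff every prime p ≡ 3 (mod 4) appears to even power.
All primes ≡ 3 (mod 4) appear to even power.
Search a = 0, 1, 2, … for 3825 - a² a perfect square: first hit at a = 15: 3825 - 225 = 3600 = 60².
3825 = 15² + 60² = 225 + 3600 ✓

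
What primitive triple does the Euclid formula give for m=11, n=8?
(57, 176, 185)

Euclid's formula: a = m² - n², b = 2mn, c = m² + n²
m = 11, n = 8
a = 11² - 8² = 121 - 64 = 57
b = 2 × 11 × 8 = 176
c = 11² + 8² = 121 + 64 = 185
Verification: 57² + 176² = 3249 + 30976 = 34225 = 185² ✓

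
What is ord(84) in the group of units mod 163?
81

163 is prime, so ord(84) divides φ(163) = 162.
Divisors of 162: 1, 2, 3, 6, 9, 18, 27, 54, 81, 162.
Repeated squaring: 84^1 ≡ 84, 84^2 ≡ 47, 84^4 ≡ 90, 84^8 ≡ 113, 84^16 ≡ 55, 84^32 ≡ 91, 84^64 ≡ 131, 84^128 ≡ 46 (mod 163).
Test 84^d mod 163 for each divisor d in increasing order:
84^1 ≡ 84
84^2 ≡ 47
84^3 = 84^2·84^1 ≡ 36
84^6 = 84^4·84^2 ≡ 155
84^9 = 84^8·84^1 ≡ 38
84^18 = 84^16·84^2 ≡ 140
84^27 = 84^16·84^8·84^2·84^1 ≡ 104
84^54 = 84^32·84^16·84^4·84^2 ≡ 58
84^81 = 84^64·84^16·84^1 ≡ 1  ← first divisor giving 1
The order is 81.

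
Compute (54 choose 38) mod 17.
0

Using Lucas' theorem:
Write n=54 and k=38 in base 17:
n in base 17: [3, 3]
k in base 17: [2, 4]
C(54,38) mod 17 = ∏ C(n_i, k_i) mod 17
Digit binomials (mod 17): C(3,2) = 3; C(3,4) = 0 (k_i > n_i)
Product: 3 × 0 = 0 ≡ 0 (mod 17)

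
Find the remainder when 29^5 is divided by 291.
14

Repeated squaring. Binary of 5 = 101.
29^1 ≡ 29 (mod 291); 29^2 ≡ 259 (mod 291); 29^4 ≡ 151 (mod 291)
29^5 = 29^1 × 29^4 ≡ 14 (mod 291)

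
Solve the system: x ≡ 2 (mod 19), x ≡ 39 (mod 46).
591

Using Chinese Remainder Theorem:
M = 19 × 46 = 874
M1 = 46, M2 = 19
y1 = 46^(-1) mod 19 = 12
y2 = 19^(-1) mod 46 = 17
x = (2×46×12 + 39×19×17) mod 874 = 591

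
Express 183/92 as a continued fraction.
[1; 1, 91]

Euclidean algorithm steps:
183 = 1 × 92 + 91
92 = 1 × 91 + 1
91 = 91 × 1 + 0
Continued fraction: [1; 1, 91]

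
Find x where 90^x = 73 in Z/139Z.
55

Baby-step giant-step with step n = ⌈√139⌉ = 12.
Baby steps 90^j mod 139 (j:value) for j=0..11: 0:1, 1:90, 2:38, 3:84, 4:54, 5:134, 6:106, 7:88, 8:136, 9:8, 10:25, 11:26.
Giant-step multiplier: 90^(-12) ≡ 90^(138-12) = 90^126 ≡ 6 (mod 139).
Giant steps γ_i = 73·6^i mod 139: γ_0=73, γ_1=21, γ_2=126, γ_3=61, γ_4=88 (in table at j=7).
x = i·n + j = 4·12 + 7 = 55.
Check: 90^55 ≡ 73 (mod 139).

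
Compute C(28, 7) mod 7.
4

Using Lucas' theorem:
Write n=28 and k=7 in base 7:
n in base 7: [4, 0]
k in base 7: [1, 0]
C(28,7) mod 7 = ∏ C(n_i, k_i) mod 7
Digit binomials (mod 7): C(4,1) = 4; C(0,0) = 1
Product: 4 × 1 = 4 ≡ 4 (mod 7)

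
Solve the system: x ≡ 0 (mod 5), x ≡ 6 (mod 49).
55

Using Chinese Remainder Theorem:
M = 5 × 49 = 245
M1 = 49, M2 = 5
y1 = 49^(-1) mod 5 = 4
y2 = 5^(-1) mod 49 = 10
x = (0×49×4 + 6×5×10) mod 245 = 55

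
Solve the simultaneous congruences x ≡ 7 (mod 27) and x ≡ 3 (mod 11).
223

Using Chinese Remainder Theorem:
M = 27 × 11 = 297
M1 = 11, M2 = 27
y1 = 11^(-1) mod 27 = 5
y2 = 27^(-1) mod 11 = 9
x = (7×11×5 + 3×27×9) mod 297 = 223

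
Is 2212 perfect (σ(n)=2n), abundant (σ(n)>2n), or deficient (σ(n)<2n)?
abundant

Proper divisors of 2212: sum = 1 + 2 + 4 + 7 + 14 + 28 + 79 + 158 + 316 + 553 + 1106 = 2268
Since 2268 > 2212, 2212 is abundant.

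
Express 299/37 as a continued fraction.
[8; 12, 3]

Euclidean algorithm steps:
299 = 8 × 37 + 3
37 = 12 × 3 + 1
3 = 3 × 1 + 0
Continued fraction: [8; 12, 3]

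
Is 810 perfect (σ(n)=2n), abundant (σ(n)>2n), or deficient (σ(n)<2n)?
abundant

Proper divisors of 810: sum = 1 + 2 + 3 + 5 + 6 + 9 + 10 + 15 + ... + 135 + 162 + 270 + 405 (19 divisors) = 1368
Since 1368 > 810, 810 is abundant.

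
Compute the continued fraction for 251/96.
[2; 1, 1, 1, 1, 2, 7]

Euclidean algorithm steps:
251 = 2 × 96 + 59
96 = 1 × 59 + 37
59 = 1 × 37 + 22
37 = 1 × 22 + 15
22 = 1 × 15 + 7
15 = 2 × 7 + 1
7 = 7 × 1 + 0
Continued fraction: [2; 1, 1, 1, 1, 2, 7]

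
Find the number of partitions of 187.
1280011042268

p(n) counts ways to write n as a sum of positive integers (order ignored).
Euler's pentagonal recurrence: p(k) = p(k-1) + p(k-2) - p(k-5) - p(k-7) + p(k-12) + p(k-15) - ... (offsets j(3j∓1)/2, signs ++--, p(0)=1, p(<0)=0).
DP table for k = 0..186: p(0)=1, p(1)=1, p(2)=2, p(3)=3, p(4)=5, p(5)=7, p(6)=11, p(7)=15, p(8)=22, p(9)=30, p(10)=42, p(11)=56, p(12)=77, p(13)=101, p(14)=135, p(15)=176, p(16)=231, p(17)=297, p(18)=385, p(19)=490, p(20)=627, p(21)=792, p(22)=1002, p(23)=1255, p(24)=1575, p(25)=1958, p(26)=2436, p(27)=3010, p(28)=3718, p(29)=4565, p(30)=5604, p(31)=6842, p(32)=8349, p(33)=10143, p(34)=12310, p(35)=14883, p(36)=17977, p(37)=21637, p(38)=26015, p(39)=31185, p(40)=37338, p(41)=44583, p(42)=53174, p(43)=63261, p(44)=75175, p(45)=89134, p(46)=105558, p(47)=124754, p(48)=147273, p(49)=173525, p(50)=204226, p(51)=239943, p(52)=281589, p(53)=329931, p(54)=386155, p(55)=451276, p(56)=526823, p(57)=614154, p(58)=715220, p(59)=831820, p(60)=966467, p(61)=1121505, p(62)=1300156, p(63)=1505499, p(64)=1741630, p(65)=2012558, p(66)=2323520, p(67)=2679689, p(68)=3087735, p(69)=3554345, p(70)=4087968, p(71)=4697205, p(72)=5392783, p(73)=6185689, p(74)=7089500, p(75)=8118264, p(76)=9289091, p(77)=10619863, p(78)=12132164, p(79)=13848650, p(80)=15796476, p(81)=18004327, p(82)=20506255, p(83)=23338469, p(84)=26543660, p(85)=30167357, p(86)=34262962, p(87)=38887673, p(88)=44108109, p(89)=49995925, p(90)=56634173, p(91)=64112359, p(92)=72533807, p(93)=82010177, p(94)=92669720, p(95)=104651419, p(96)=118114304, p(97)=133230930, p(98)=150198136, p(99)=169229875, p(100)=190569292, p(101)=214481126, p(102)=241265379, p(103)=271248950, p(104)=304801365, p(105)=342325709, p(106)=384276336, p(107)=431149389, p(108)=483502844, p(109)=541946240, p(110)=607163746, p(111)=679903203, p(112)=761002156, p(113)=851376628, p(114)=952050665, p(115)=1064144451, p(116)=1188908248, p(117)=1327710076, p(118)=1482074143, p(119)=1653668665, p(120)=1844349560, p(121)=2056148051, p(122)=2291320912, p(123)=2552338241, p(124)=2841940500, p(125)=3163127352, p(126)=3519222692, p(127)=3913864295, p(128)=4351078600, p(129)=4835271870, p(130)=5371315400, p(131)=5964539504, p(132)=6620830889, p(133)=7346629512, p(134)=8149040695, p(135)=9035836076, p(136)=10015581680, p(137)=11097645016, p(138)=12292341831, p(139)=13610949895, p(140)=15065878135, p(141)=16670689208, p(142)=18440293320, p(143)=20390982757, p(144)=22540654445, p(145)=24908858009, p(146)=27517052599, p(147)=30388671978, p(148)=33549419497, p(149)=37027355200, p(150)=40853235313, p(151)=45060624582, p(152)=49686288421, p(153)=54770336324, p(154)=60356673280, p(155)=66493182097, p(156)=73232243759, p(157)=80630964769, p(158)=88751778802, p(159)=97662728555, p(160)=107438159466, p(161)=118159068427, p(162)=129913904637, p(163)=142798995930, p(164)=156919475295, p(165)=172389800255, p(166)=189334822579, p(167)=207890420102, p(168)=228204732751, p(169)=250438925115, p(170)=274768617130, p(171)=301384802048, p(172)=330495499613, p(173)=362326859895, p(174)=397125074750, p(175)=435157697830, p(176)=476715857290, p(177)=522115831195, p(178)=571701605655, p(179)=625846753120, p(180)=684957390936, p(181)=749474411781, p(182)=819876908323, p(183)=896684817527, p(184)=980462880430, p(185)=1071823774337, p(186)=1171432692373.
Final step: p(187) = p(186) + p(185) - p(182) - p(180) + p(175) + p(172) - p(165) - p(161) + p(152) + p(147) - p(136) - p(130) + p(117) + p(110) - p(95) - p(87) + p(70) + p(61) - p(42) - p(32) + p(11) + p(0)
= 1171432692373 + 1071823774337 - 819876908323 - 684957390936 + 435157697830 + 330495499613 - 172389800255 - 118159068427 + 49686288421 + 30388671978 - 10015581680 - 5371315400 + 1327710076 + 607163746 - 104651419 - 38887673 + 4087968 + 1121505 - 53174 - 8349 + 56 + 1
= 1280011042268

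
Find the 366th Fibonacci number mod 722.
160

Matrix identity: Q^n = [[F_(n+1), F_n], [F_n, F_(n-1)]] with Q = [[1,1],[1,0]].
n = 366 = 101101110₂. Square-and-multiply, entries mod 722:
Q^1 = [[1,1],[1,0]]
Q^2 = (Q^1)² = [[2,1],[1,1]]
Q^5 = (Q^2)²·Q = [[8,5],[5,3]]
Q^11 = (Q^5)²·Q = [[144,89],[89,55]]
Q^22 = (Q^11)² = [[499,383],[383,116]]
Q^45 = (Q^22)²·Q = [[207,34],[34,173]]
Q^91 = (Q^45)²·Q = [[609,685],[685,646]]
Q^183 = (Q^91)²·Q = [[193,420],[420,495]]
Q^366 = (Q^183)² = [[659,160],[160,499]]
F_366 mod 722 = Q^366[0][1] = 160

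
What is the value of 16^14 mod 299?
48

Repeated squaring. Binary of 14 = 1110.
16^1 ≡ 16 (mod 299); 16^2 ≡ 256 (mod 299); 16^4 ≡ 55 (mod 299); 16^8 ≡ 35 (mod 299)
16^14 = 16^2 × 16^4 × 16^8 ≡ 48 (mod 299)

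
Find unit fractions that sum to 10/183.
1/19 + 1/497 + 1/864035 + 1/1493112098415

Greedy algorithm:
10/183: ceiling(183/10) = 19, use 1/19
7/3477: ceiling(3477/7) = 497, use 1/497
2/1728069: ceiling(1728069/2) = 864035, use 1/864035
1/1493112098415: ceiling(1493112098415/1) = 1493112098415, use 1/1493112098415
Result: 10/183 = 1/19 + 1/497 + 1/864035 + 1/1493112098415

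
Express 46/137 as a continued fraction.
[0; 2, 1, 45]

Euclidean algorithm steps:
46 = 0 × 137 + 46
137 = 2 × 46 + 45
46 = 1 × 45 + 1
45 = 45 × 1 + 0
Continued fraction: [0; 2, 1, 45]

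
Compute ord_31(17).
30

31 is prime, so ord(17) divides φ(31) = 30.
Divisors of 30: 1, 2, 3, 5, 6, 10, 15, 30.
Repeated squaring: 17^1 ≡ 17, 17^2 ≡ 10, 17^4 ≡ 7, 17^8 ≡ 18, 17^16 ≡ 14 (mod 31).
Test 17^d mod 31 for each divisor d in increasing order:
17^1 ≡ 17
17^2 ≡ 10
17^3 = 17^2·17^1 ≡ 15
17^5 = 17^4·17^1 ≡ 26
17^6 = 17^4·17^2 ≡ 8
17^10 = 17^8·17^2 ≡ 25
17^15 = 17^8·17^4·17^2·17^1 ≡ 30
17^30 = 17^16·17^8·17^4·17^2 ≡ 1  ← first divisor giving 1
The order is 30.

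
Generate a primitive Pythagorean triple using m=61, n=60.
(121, 7320, 7321)

Euclid's formula: a = m² - n², b = 2mn, c = m² + n²
m = 61, n = 60
a = 61² - 60² = 3721 - 3600 = 121
b = 2 × 61 × 60 = 7320
c = 61² + 60² = 3721 + 3600 = 7321
Verification: 121² + 7320² = 14641 + 53582400 = 53597041 = 7321² ✓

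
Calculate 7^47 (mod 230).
113

Repeated squaring. Binary of 47 = 101111.
7^1 ≡ 7 (mod 230); 7^2 ≡ 49 (mod 230); 7^4 ≡ 101 (mod 230); 7^8 ≡ 81 (mod 230); 7^16 ≡ 121 (mod 230); 7^32 ≡ 151 (mod 230)
7^47 = 7^1 × 7^2 × 7^4 × 7^8 × 7^32 ≡ 113 (mod 230)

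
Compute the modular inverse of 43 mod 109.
71

gcd(43, 109) = 1, so the inverse exists.
Extended Euclidean algorithm on (109, 43):
109 = 2 × 43 + 23  ⟹  23 = (1)·109 + (-2)·43
43 = 1 × 23 + 20  ⟹  20 = (-1)·109 + (3)·43
23 = 1 × 20 + 3  ⟹  3 = (2)·109 + (-5)·43
20 = 6 × 3 + 2  ⟹  2 = (-13)·109 + (33)·43
3 = 1 × 2 + 1  ⟹  1 = (15)·109 + (-38)·43
So (-38)·43 ≡ 1 (mod 109), i.e. 43^(-1) ≡ -38 ≡ 71 (mod 109).
Check: 43 × 71 = 3053 ≡ 1 (mod 109)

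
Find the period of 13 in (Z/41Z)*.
40

41 is prime, so ord(13) divides φ(41) = 40.
Divisors of 40: 1, 2, 4, 5, 8, 10, 20, 40.
Repeated squaring: 13^1 ≡ 13, 13^2 ≡ 5, 13^4 ≡ 25, 13^8 ≡ 10, 13^16 ≡ 18, 13^32 ≡ 37 (mod 41).
Test 13^d mod 41 for each divisor d in increasing order:
13^1 ≡ 13
13^2 ≡ 5
13^4 ≡ 25
13^5 = 13^4·13^1 ≡ 38
13^8 ≡ 10
13^10 = 13^8·13^2 ≡ 9
13^20 = 13^16·13^4 ≡ 40
13^40 = 13^32·13^8 ≡ 1  ← first divisor giving 1
The order is 40.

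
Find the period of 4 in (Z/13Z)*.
6

13 is prime, so ord(4) divides φ(13) = 12.
Divisors of 12: 1, 2, 3, 4, 6, 12.
Repeated squaring: 4^1 ≡ 4, 4^2 ≡ 3, 4^4 ≡ 9, 4^8 ≡ 3 (mod 13).
Test 4^d mod 13 for each divisor d in increasing order:
4^1 ≡ 4
4^2 ≡ 3
4^3 = 4^2·4^1 ≡ 12
4^4 ≡ 9
4^6 = 4^4·4^2 ≡ 1  ← first divisor giving 1
The order is 6.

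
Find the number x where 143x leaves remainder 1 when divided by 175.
82

gcd(143, 175) = 1, so the inverse exists.
Extended Euclidean algorithm on (175, 143):
175 = 1 × 143 + 32  ⟹  32 = (1)·175 + (-1)·143
143 = 4 × 32 + 15  ⟹  15 = (-4)·175 + (5)·143
32 = 2 × 15 + 2  ⟹  2 = (9)·175 + (-11)·143
15 = 7 × 2 + 1  ⟹  1 = (-67)·175 + (82)·143
So (82)·143 ≡ 1 (mod 175), i.e. 143^(-1) ≡ 82 (mod 175).
Check: 143 × 82 = 11726 ≡ 1 (mod 175)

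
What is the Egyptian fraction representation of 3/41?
1/14 + 1/574

Greedy algorithm:
3/41: ceiling(41/3) = 14, use 1/14
1/574: ceiling(574/1) = 574, use 1/574
Result: 3/41 = 1/14 + 1/574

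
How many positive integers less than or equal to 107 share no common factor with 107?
106

107 = 107
φ(n) = n × ∏(1 - 1/p) for each prime p dividing n
φ(107) = 107 × (1 - 1/107) = 106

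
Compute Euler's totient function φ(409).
408

409 = 409
φ(n) = n × ∏(1 - 1/p) for each prime p dividing n
φ(409) = 409 × (1 - 1/409) = 408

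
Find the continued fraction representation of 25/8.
[3; 8]

Euclidean algorithm steps:
25 = 3 × 8 + 1
8 = 8 × 1 + 0
Continued fraction: [3; 8]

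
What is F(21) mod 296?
290

Matrix identity: Q^n = [[F_(n+1), F_n], [F_n, F_(n-1)]] with Q = [[1,1],[1,0]].
n = 21 = 10101₂. Square-and-multiply, entries mod 296:
Q^1 = [[1,1],[1,0]]
Q^2 = (Q^1)² = [[2,1],[1,1]]
Q^5 = (Q^2)²·Q = [[8,5],[5,3]]
Q^10 = (Q^5)² = [[89,55],[55,34]]
Q^21 = (Q^10)²·Q = [[247,290],[290,253]]
F_21 mod 296 = Q^21[0][1] = 290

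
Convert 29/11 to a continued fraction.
[2; 1, 1, 1, 3]

Euclidean algorithm steps:
29 = 2 × 11 + 7
11 = 1 × 7 + 4
7 = 1 × 4 + 3
4 = 1 × 3 + 1
3 = 3 × 1 + 0
Continued fraction: [2; 1, 1, 1, 3]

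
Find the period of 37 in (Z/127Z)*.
9

127 is prime, so ord(37) divides φ(127) = 126.
Divisors of 126: 1, 2, 3, 6, 7, 9, 14, 18, 21, 42, 63, 126.
Repeated squaring: 37^1 ≡ 37, 37^2 ≡ 99, 37^4 ≡ 22, 37^8 ≡ 103, 37^16 ≡ 68, 37^32 ≡ 52, 37^64 ≡ 37 (mod 127).
Test 37^d mod 127 for each divisor d in increasing order:
37^1 ≡ 37
37^2 ≡ 99
37^3 = 37^2·37^1 ≡ 107
37^6 = 37^4·37^2 ≡ 19
37^7 = 37^4·37^2·37^1 ≡ 68
37^9 = 37^8·37^1 ≡ 1  ← first divisor giving 1
The order is 9.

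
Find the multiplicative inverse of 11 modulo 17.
14

gcd(11, 17) = 1, so the inverse exists.
Extended Euclidean algorithm on (17, 11):
17 = 1 × 11 + 6  ⟹  6 = (1)·17 + (-1)·11
11 = 1 × 6 + 5  ⟹  5 = (-1)·17 + (2)·11
6 = 1 × 5 + 1  ⟹  1 = (2)·17 + (-3)·11
So (-3)·11 ≡ 1 (mod 17), i.e. 11^(-1) ≡ -3 ≡ 14 (mod 17).
Check: 11 × 14 = 154 ≡ 1 (mod 17)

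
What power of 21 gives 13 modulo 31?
19

Baby-step giant-step with step n = ⌈√31⌉ = 6.
Baby steps 21^j mod 31 (j:value) for j=0..5: 0:1, 1:21, 2:7, 3:23, 4:18, 5:6.
Giant-step multiplier: 21^(-6) ≡ 21^(30-6) = 21^24 ≡ 16 (mod 31).
Giant steps γ_i = 13·16^i mod 31: γ_0=13, γ_1=22, γ_2=11, γ_3=21 (in table at j=1).
x = i·n + j = 3·6 + 1 = 19.
Check: 21^19 ≡ 13 (mod 31).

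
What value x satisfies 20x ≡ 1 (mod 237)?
83

gcd(20, 237) = 1, so the inverse exists.
Extended Euclidean algorithm on (237, 20):
237 = 11 × 20 + 17  ⟹  17 = (1)·237 + (-11)·20
20 = 1 × 17 + 3  ⟹  3 = (-1)·237 + (12)·20
17 = 5 × 3 + 2  ⟹  2 = (6)·237 + (-71)·20
3 = 1 × 2 + 1  ⟹  1 = (-7)·237 + (83)·20
So (83)·20 ≡ 1 (mod 237), i.e. 20^(-1) ≡ 83 (mod 237).
Check: 20 × 83 = 1660 ≡ 1 (mod 237)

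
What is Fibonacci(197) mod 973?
789

Matrix identity: Q^n = [[F_(n+1), F_n], [F_n, F_(n-1)]] with Q = [[1,1],[1,0]].
n = 197 = 11000101₂. Square-and-multiply, entries mod 973:
Q^1 = [[1,1],[1,0]]
Q^3 = (Q^1)²·Q = [[3,2],[2,1]]
Q^6 = (Q^3)² = [[13,8],[8,5]]
Q^12 = (Q^6)² = [[233,144],[144,89]]
Q^24 = (Q^12)² = [[104,637],[637,440]]
Q^49 = (Q^24)²·Q = [[281,141],[141,140]]
Q^98 = (Q^49)² = [[569,8],[8,561]]
Q^197 = (Q^98)²·Q = [[99,789],[789,283]]
F_197 mod 973 = Q^197[0][1] = 789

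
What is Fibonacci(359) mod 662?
517

Matrix identity: Q^n = [[F_(n+1), F_n], [F_n, F_(n-1)]] with Q = [[1,1],[1,0]].
n = 359 = 101100111₂. Square-and-multiply, entries mod 662:
Q^1 = [[1,1],[1,0]]
Q^2 = (Q^1)² = [[2,1],[1,1]]
Q^5 = (Q^2)²·Q = [[8,5],[5,3]]
Q^11 = (Q^5)²·Q = [[144,89],[89,55]]
Q^22 = (Q^11)² = [[191,499],[499,354]]
Q^44 = (Q^22)² = [[160,535],[535,287]]
Q^89 = (Q^44)²·Q = [[186,23],[23,163]]
Q^179 = (Q^89)²·Q = [[122,39],[39,83]]
Q^359 = (Q^179)²·Q = [[568,517],[517,51]]
F_359 mod 662 = Q^359[0][1] = 517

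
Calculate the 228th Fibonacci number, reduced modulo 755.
711

Matrix identity: Q^n = [[F_(n+1), F_n], [F_n, F_(n-1)]] with Q = [[1,1],[1,0]].
n = 228 = 11100100₂. Square-and-multiply, entries mod 755:
Q^1 = [[1,1],[1,0]]
Q^3 = (Q^1)²·Q = [[3,2],[2,1]]
Q^7 = (Q^3)²·Q = [[21,13],[13,8]]
Q^14 = (Q^7)² = [[610,377],[377,233]]
Q^28 = (Q^14)² = [[74,711],[711,118]]
Q^57 = (Q^28)²·Q = [[474,617],[617,612]]
Q^114 = (Q^57)² = [[610,377],[377,233]]
Q^228 = (Q^114)² = [[74,711],[711,118]]
F_228 mod 755 = Q^228[0][1] = 711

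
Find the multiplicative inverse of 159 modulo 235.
34

gcd(159, 235) = 1, so the inverse exists.
Extended Euclidean algorithm on (235, 159):
235 = 1 × 159 + 76  ⟹  76 = (1)·235 + (-1)·159
159 = 2 × 76 + 7  ⟹  7 = (-2)·235 + (3)·159
76 = 10 × 7 + 6  ⟹  6 = (21)·235 + (-31)·159
7 = 1 × 6 + 1  ⟹  1 = (-23)·235 + (34)·159
So (34)·159 ≡ 1 (mod 235), i.e. 159^(-1) ≡ 34 (mod 235).
Check: 159 × 34 = 5406 ≡ 1 (mod 235)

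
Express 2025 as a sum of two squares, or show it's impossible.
0² + 45² (a=0, b=45)

Factorization: 2025 = 3^4 × 5^2
By Fermat: n is sum of two squares iff every prime p ≡ 3 (mod 4) appears to even power.
All primes ≡ 3 (mod 4) appear to even power.
Search a = 0, 1, 2, … for 2025 - a² a perfect square: first hit at a = 0: 2025 - 0 = 2025 = 45².
2025 = 0² + 45² = 0 + 2025 ✓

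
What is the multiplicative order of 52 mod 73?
24

73 is prime, so ord(52) divides φ(73) = 72.
Divisors of 72: 1, 2, 3, 4, 6, 8, 9, 12, 18, 24, 36, 72.
Repeated squaring: 52^1 ≡ 52, 52^2 ≡ 3, 52^4 ≡ 9, 52^8 ≡ 8, 52^16 ≡ 64, 52^32 ≡ 8, 52^64 ≡ 64 (mod 73).
Test 52^d mod 73 for each divisor d in increasing order:
52^1 ≡ 52
52^2 ≡ 3
52^3 = 52^2·52^1 ≡ 10
52^4 ≡ 9
52^6 = 52^4·52^2 ≡ 27
52^8 ≡ 8
52^9 = 52^8·52^1 ≡ 51
52^12 = 52^8·52^4 ≡ 72
52^18 = 52^16·52^2 ≡ 46
52^24 = 52^16·52^8 ≡ 1  ← first divisor giving 1
The order is 24.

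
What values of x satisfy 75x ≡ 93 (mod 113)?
x ≡ 60 (mod 113)

gcd(75, 113) = 1, which divides 93, so solutions exist.
Find 75^(-1) mod 113 by the extended Euclidean algorithm:
113 = 1 × 75 + 38  ⟹  38 = (1)·113 + (-1)·75
75 = 1 × 38 + 37  ⟹  37 = (-1)·113 + (2)·75
38 = 1 × 37 + 1  ⟹  1 = (2)·113 + (-3)·75
So (-3)·75 ≡ 1 (mod 113), i.e. 75^(-1) ≡ -3 ≡ 110 (mod 113).
x ≡ 110 × 93 = 10230 ≡ 60 (mod 113).
Check: 75 × 60 = 4500 ≡ 93 (mod 113).
Unique solution: x ≡ 60 (mod 113)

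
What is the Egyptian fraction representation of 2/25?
1/13 + 1/325

Greedy algorithm:
2/25: ceiling(25/2) = 13, use 1/13
1/325: ceiling(325/1) = 325, use 1/325
Result: 2/25 = 1/13 + 1/325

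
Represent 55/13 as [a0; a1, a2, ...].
[4; 4, 3]

Euclidean algorithm steps:
55 = 4 × 13 + 3
13 = 4 × 3 + 1
3 = 3 × 1 + 0
Continued fraction: [4; 4, 3]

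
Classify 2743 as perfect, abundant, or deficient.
deficient

Proper divisors of 2743: sum = 1 + 13 + 211 = 225
Since 225 < 2743, 2743 is deficient.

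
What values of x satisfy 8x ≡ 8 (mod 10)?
x ≡ 1 (mod 5)

gcd(8, 10) = 2, which divides 8, so solutions exist.
Divide through by 2: 4x ≡ 4 (mod 5).
Find 4^(-1) mod 5 by the extended Euclidean algorithm:
5 = 1 × 4 + 1  ⟹  1 = (1)·5 + (-1)·4
So (-1)·4 ≡ 1 (mod 5), i.e. 4^(-1) ≡ -1 ≡ 4 (mod 5).
x ≡ 4 × 4 = 16 ≡ 1 (mod 5).
Check: 8 × 1 = 8 ≡ 8 (mod 10).
x ≡ 1 (mod 5), giving 2 solutions mod 10.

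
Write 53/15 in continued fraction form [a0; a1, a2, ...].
[3; 1, 1, 7]

Euclidean algorithm steps:
53 = 3 × 15 + 8
15 = 1 × 8 + 7
8 = 1 × 7 + 1
7 = 7 × 1 + 0
Continued fraction: [3; 1, 1, 7]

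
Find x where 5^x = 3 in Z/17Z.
13

Baby-step giant-step with step n = ⌈√17⌉ = 5.
Baby steps 5^j mod 17 (j:value) for j=0..4: 0:1, 1:5, 2:8, 3:6, 4:13.
Giant-step multiplier: 5^(-5) ≡ 5^(16-5) = 5^11 ≡ 11 (mod 17).
Giant steps γ_i = 3·11^i mod 17: γ_0=3, γ_1=16, γ_2=6 (in table at j=3).
x = i·n + j = 2·5 + 3 = 13.
Check: 5^13 ≡ 3 (mod 17).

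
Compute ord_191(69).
19

191 is prime, so ord(69) divides φ(191) = 190.
Divisors of 190: 1, 2, 5, 10, 19, 38, 95, 190.
Repeated squaring: 69^1 ≡ 69, 69^2 ≡ 177, 69^4 ≡ 5, 69^8 ≡ 25, 69^16 ≡ 52, 69^32 ≡ 30, 69^64 ≡ 136, 69^128 ≡ 160 (mod 191).
Test 69^d mod 191 for each divisor d in increasing order:
69^1 ≡ 69
69^2 ≡ 177
69^5 = 69^4·69^1 ≡ 154
69^10 = 69^8·69^2 ≡ 32
69^19 = 69^16·69^2·69^1 ≡ 1  ← first divisor giving 1
The order is 19.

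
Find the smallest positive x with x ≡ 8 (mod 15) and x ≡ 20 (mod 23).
158

Using Chinese Remainder Theorem:
M = 15 × 23 = 345
M1 = 23, M2 = 15
y1 = 23^(-1) mod 15 = 2
y2 = 15^(-1) mod 23 = 20
x = (8×23×2 + 20×15×20) mod 345 = 158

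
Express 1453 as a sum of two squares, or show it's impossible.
3² + 38² (a=3, b=38)

Factorization: 1453 = 1453
By Fermat: n is sum of two squares iff every prime p ≡ 3 (mod 4) appears to even power.
All primes ≡ 3 (mod 4) appear to even power.
Search a = 0, 1, 2, … for 1453 - a² a perfect square: first hit at a = 3: 1453 - 9 = 1444 = 38².
1453 = 3² + 38² = 9 + 1444 ✓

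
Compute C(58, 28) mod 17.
0

Using Lucas' theorem:
Write n=58 and k=28 in base 17:
n in base 17: [3, 7]
k in base 17: [1, 11]
C(58,28) mod 17 = ∏ C(n_i, k_i) mod 17
Digit binomials (mod 17): C(3,1) = 3; C(7,11) = 0 (k_i > n_i)
Product: 3 × 0 = 0 ≡ 0 (mod 17)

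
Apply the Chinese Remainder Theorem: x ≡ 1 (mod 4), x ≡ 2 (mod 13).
41

Using Chinese Remainder Theorem:
M = 4 × 13 = 52
M1 = 13, M2 = 4
y1 = 13^(-1) mod 4 = 1
y2 = 4^(-1) mod 13 = 10
x = (1×13×1 + 2×4×10) mod 52 = 41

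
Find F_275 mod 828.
233

Matrix identity: Q^n = [[F_(n+1), F_n], [F_n, F_(n-1)]] with Q = [[1,1],[1,0]].
n = 275 = 100010011₂. Square-and-multiply, entries mod 828:
Q^1 = [[1,1],[1,0]]
Q^2 = (Q^1)² = [[2,1],[1,1]]
Q^4 = (Q^2)² = [[5,3],[3,2]]
Q^8 = (Q^4)² = [[34,21],[21,13]]
Q^17 = (Q^8)²·Q = [[100,769],[769,159]]
Q^34 = (Q^17)² = [[233,451],[451,610]]
Q^68 = (Q^34)² = [[182,141],[141,41]]
Q^137 = (Q^68)²·Q = [[820,13],[13,807]]
Q^275 = (Q^137)²·Q = [[684,233],[233,451]]
F_275 mod 828 = Q^275[0][1] = 233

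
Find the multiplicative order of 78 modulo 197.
196

197 is prime, so ord(78) divides φ(197) = 196.
Divisors of 196: 1, 2, 4, 7, 14, 28, 49, 98, 196.
Repeated squaring: 78^1 ≡ 78, 78^2 ≡ 174, 78^4 ≡ 135, 78^8 ≡ 101, 78^16 ≡ 154, 78^32 ≡ 76, 78^64 ≡ 63, 78^128 ≡ 29 (mod 197).
Test 78^d mod 197 for each divisor d in increasing order:
78^1 ≡ 78
78^2 ≡ 174
78^4 ≡ 135
78^7 = 78^4·78^2·78^1 ≡ 120
78^14 = 78^8·78^4·78^2 ≡ 19
78^28 = 78^16·78^8·78^4 ≡ 164
78^49 = 78^32·78^16·78^1 ≡ 14
78^98 = 78^64·78^32·78^2 ≡ 196
78^196 = 78^128·78^64·78^4 ≡ 1  ← first divisor giving 1
The order is 196.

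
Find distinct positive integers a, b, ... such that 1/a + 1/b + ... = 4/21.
1/6 + 1/42

Greedy algorithm:
4/21: ceiling(21/4) = 6, use 1/6
1/42: ceiling(42/1) = 42, use 1/42
Result: 4/21 = 1/6 + 1/42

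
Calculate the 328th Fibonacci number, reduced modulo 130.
31

Matrix identity: Q^n = [[F_(n+1), F_n], [F_n, F_(n-1)]] with Q = [[1,1],[1,0]].
n = 328 = 101001000₂. Square-and-multiply, entries mod 130:
Q^1 = [[1,1],[1,0]]
Q^2 = (Q^1)² = [[2,1],[1,1]]
Q^5 = (Q^2)²·Q = [[8,5],[5,3]]
Q^10 = (Q^5)² = [[89,55],[55,34]]
Q^20 = (Q^10)² = [[26,5],[5,21]]
Q^41 = (Q^20)²·Q = [[26,51],[51,105]]
Q^82 = (Q^41)² = [[27,51],[51,106]]
Q^164 = (Q^82)² = [[80,23],[23,57]]
Q^328 = (Q^164)² = [[39,31],[31,8]]
F_328 mod 130 = Q^328[0][1] = 31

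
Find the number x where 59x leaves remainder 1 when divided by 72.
11

gcd(59, 72) = 1, so the inverse exists.
Extended Euclidean algorithm on (72, 59):
72 = 1 × 59 + 13  ⟹  13 = (1)·72 + (-1)·59
59 = 4 × 13 + 7  ⟹  7 = (-4)·72 + (5)·59
13 = 1 × 7 + 6  ⟹  6 = (5)·72 + (-6)·59
7 = 1 × 6 + 1  ⟹  1 = (-9)·72 + (11)·59
So (11)·59 ≡ 1 (mod 72), i.e. 59^(-1) ≡ 11 (mod 72).
Check: 59 × 11 = 649 ≡ 1 (mod 72)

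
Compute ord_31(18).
15

31 is prime, so ord(18) divides φ(31) = 30.
Divisors of 30: 1, 2, 3, 5, 6, 10, 15, 30.
Repeated squaring: 18^1 ≡ 18, 18^2 ≡ 14, 18^4 ≡ 10, 18^8 ≡ 7, 18^16 ≡ 18 (mod 31).
Test 18^d mod 31 for each divisor d in increasing order:
18^1 ≡ 18
18^2 ≡ 14
18^3 = 18^2·18^1 ≡ 4
18^5 = 18^4·18^1 ≡ 25
18^6 = 18^4·18^2 ≡ 16
18^10 = 18^8·18^2 ≡ 5
18^15 = 18^8·18^4·18^2·18^1 ≡ 1  ← first divisor giving 1
The order is 15.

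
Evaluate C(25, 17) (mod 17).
1

Using Lucas' theorem:
Write n=25 and k=17 in base 17:
n in base 17: [1, 8]
k in base 17: [1, 0]
C(25,17) mod 17 = ∏ C(n_i, k_i) mod 17
Digit binomials (mod 17): C(1,1) = 1; C(8,0) = 1
Product: 1 × 1 = 1 ≡ 1 (mod 17)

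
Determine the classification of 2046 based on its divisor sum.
abundant

Proper divisors of 2046: sum = 1 + 2 + 3 + 6 + 11 + 22 + 31 + 33 + 62 + 66 + 93 + 186 + 341 + 682 + 1023 = 2562
Since 2562 > 2046, 2046 is abundant.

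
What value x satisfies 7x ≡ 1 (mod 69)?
10

gcd(7, 69) = 1, so the inverse exists.
Extended Euclidean algorithm on (69, 7):
69 = 9 × 7 + 6  ⟹  6 = (1)·69 + (-9)·7
7 = 1 × 6 + 1  ⟹  1 = (-1)·69 + (10)·7
So (10)·7 ≡ 1 (mod 69), i.e. 7^(-1) ≡ 10 (mod 69).
Check: 7 × 10 = 70 ≡ 1 (mod 69)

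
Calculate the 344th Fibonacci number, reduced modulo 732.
477

Matrix identity: Q^n = [[F_(n+1), F_n], [F_n, F_(n-1)]] with Q = [[1,1],[1,0]].
n = 344 = 101011000₂. Square-and-multiply, entries mod 732:
Q^1 = [[1,1],[1,0]]
Q^2 = (Q^1)² = [[2,1],[1,1]]
Q^5 = (Q^2)²·Q = [[8,5],[5,3]]
Q^10 = (Q^5)² = [[89,55],[55,34]]
Q^21 = (Q^10)²·Q = [[143,698],[698,177]]
Q^43 = (Q^21)²·Q = [[477,377],[377,100]]
Q^86 = (Q^43)² = [[730,125],[125,605]]
Q^172 = (Q^86)² = [[257,711],[711,278]]
Q^344 = (Q^172)² = [[610,477],[477,133]]
F_344 mod 732 = Q^344[0][1] = 477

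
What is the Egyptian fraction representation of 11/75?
1/7 + 1/263 + 1/138075

Greedy algorithm:
11/75: ceiling(75/11) = 7, use 1/7
2/525: ceiling(525/2) = 263, use 1/263
1/138075: ceiling(138075/1) = 138075, use 1/138075
Result: 11/75 = 1/7 + 1/263 + 1/138075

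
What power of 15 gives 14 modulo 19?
17

Baby-step giant-step with step n = ⌈√19⌉ = 5.
Baby steps 15^j mod 19 (j:value) for j=0..4: 0:1, 1:15, 2:16, 3:12, 4:9.
Giant-step multiplier: 15^(-5) ≡ 15^(18-5) = 15^13 ≡ 10 (mod 19).
Giant steps γ_i = 14·10^i mod 19: γ_0=14, γ_1=7, γ_2=13, γ_3=16 (in table at j=2).
x = i·n + j = 3·5 + 2 = 17.
Check: 15^17 ≡ 14 (mod 19).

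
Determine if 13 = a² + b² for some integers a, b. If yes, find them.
2² + 3² (a=2, b=3)

Factorization: 13 = 13
By Fermat: n is sum of two squares iff every prime p ≡ 3 (mod 4) appears to even power.
All primes ≡ 3 (mod 4) appear to even power.
Search a = 0, 1, 2, … for 13 - a² a perfect square: first hit at a = 2: 13 - 4 = 9 = 3².
13 = 2² + 3² = 4 + 9 ✓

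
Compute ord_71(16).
35

71 is prime, so ord(16) divides φ(71) = 70.
Divisors of 70: 1, 2, 5, 7, 10, 14, 35, 70.
Repeated squaring: 16^1 ≡ 16, 16^2 ≡ 43, 16^4 ≡ 3, 16^8 ≡ 9, 16^16 ≡ 10, 16^32 ≡ 29, 16^64 ≡ 60 (mod 71).
Test 16^d mod 71 for each divisor d in increasing order:
16^1 ≡ 16
16^2 ≡ 43
16^5 = 16^4·16^1 ≡ 48
16^7 = 16^4·16^2·16^1 ≡ 5
16^10 = 16^8·16^2 ≡ 32
16^14 = 16^8·16^4·16^2 ≡ 25
16^35 = 16^32·16^2·16^1 ≡ 1  ← first divisor giving 1
The order is 35.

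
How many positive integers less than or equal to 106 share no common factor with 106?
52

106 = 2 × 53
φ(n) = n × ∏(1 - 1/p) for each prime p dividing n
φ(106) = 106 × (1 - 1/2) × (1 - 1/53) = 52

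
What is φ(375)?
200

375 = 3 × 5^3
φ(n) = n × ∏(1 - 1/p) for each prime p dividing n
φ(375) = 375 × (1 - 1/3) × (1 - 1/5) = 200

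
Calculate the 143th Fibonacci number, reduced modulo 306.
1

Matrix identity: Q^n = [[F_(n+1), F_n], [F_n, F_(n-1)]] with Q = [[1,1],[1,0]].
n = 143 = 10001111₂. Square-and-multiply, entries mod 306:
Q^1 = [[1,1],[1,0]]
Q^2 = (Q^1)² = [[2,1],[1,1]]
Q^4 = (Q^2)² = [[5,3],[3,2]]
Q^8 = (Q^4)² = [[34,21],[21,13]]
Q^17 = (Q^8)²·Q = [[136,67],[67,69]]
Q^35 = (Q^17)²·Q = [[0,35],[35,271]]
Q^71 = (Q^35)²·Q = [[0,1],[1,305]]
Q^143 = (Q^71)²·Q = [[0,1],[1,305]]
F_143 mod 306 = Q^143[0][1] = 1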